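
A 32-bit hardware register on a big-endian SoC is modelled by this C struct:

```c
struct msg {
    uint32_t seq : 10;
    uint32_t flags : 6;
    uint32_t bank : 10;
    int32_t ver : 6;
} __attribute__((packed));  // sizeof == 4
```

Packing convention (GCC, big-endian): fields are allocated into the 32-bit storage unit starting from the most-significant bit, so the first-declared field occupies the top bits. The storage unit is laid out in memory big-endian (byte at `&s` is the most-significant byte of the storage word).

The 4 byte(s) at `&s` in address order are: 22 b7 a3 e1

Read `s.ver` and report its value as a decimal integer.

-31

[0]=0x22 [1]=0xb7 [2]=0xa3 [3]=0xe1 (big-endian) → word 0x22b7a3e1
seq:10 @ bit 22 → (0x22b7a3e1>>22)&0x3ff = 0x8a
flags:6 @ bit 16 → (0x22b7a3e1>>16)&0x3f = 0x37
bank:10 @ bit 6 → (0x22b7a3e1>>6)&0x3ff = 0x28f
ver:6 @ bit 0 → (0x22b7a3e1>>0)&0x3f = 0x21  ←
ver signed 6b, MSB=1: 33 - 64 = -31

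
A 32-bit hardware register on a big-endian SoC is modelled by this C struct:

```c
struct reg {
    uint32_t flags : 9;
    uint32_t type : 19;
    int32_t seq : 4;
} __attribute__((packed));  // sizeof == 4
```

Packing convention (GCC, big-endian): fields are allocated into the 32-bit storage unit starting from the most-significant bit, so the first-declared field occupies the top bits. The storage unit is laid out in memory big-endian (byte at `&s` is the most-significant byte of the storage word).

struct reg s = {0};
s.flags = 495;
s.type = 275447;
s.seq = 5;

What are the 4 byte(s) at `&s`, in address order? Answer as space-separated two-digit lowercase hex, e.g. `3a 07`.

[23+:9] flags=495 & 0x1ff = 0x1ef; word=0xf7800000
[4+:19] type=275447 & 0x7ffff = 0x433f7; word=0xf7c33f70
[0+:4] seq=5 & 0xf = 0x5; word=0xf7c33f75
word = 0xf7c33f75 → big-endian bytes:
  [0]=0xf7  [1]=0xc3  [2]=0x3f  [3]=0x75

f7 c3 3f 75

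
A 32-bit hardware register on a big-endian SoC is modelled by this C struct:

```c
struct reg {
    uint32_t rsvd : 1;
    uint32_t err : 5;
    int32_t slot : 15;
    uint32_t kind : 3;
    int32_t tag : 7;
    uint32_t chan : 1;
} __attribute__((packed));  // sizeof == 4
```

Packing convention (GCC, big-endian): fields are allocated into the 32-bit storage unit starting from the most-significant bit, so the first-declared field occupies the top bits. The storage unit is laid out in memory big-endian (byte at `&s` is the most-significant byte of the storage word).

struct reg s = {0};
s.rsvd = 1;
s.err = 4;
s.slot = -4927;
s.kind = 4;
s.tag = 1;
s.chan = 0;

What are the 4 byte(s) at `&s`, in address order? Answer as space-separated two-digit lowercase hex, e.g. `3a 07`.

[31+:1] rsvd=1 & 0x1 = 0x1; word=0x80000000
[26+:5] err=4 & 0x1f = 0x4; word=0x90000000
[11+:15] slot=-4927 & 0x7fff = 0x6cc1; word=0x93660800
[8+:3] kind=4 & 0x7 = 0x4; word=0x93660c00
[1+:7] tag=1 & 0x7f = 0x1; word=0x93660c02
[0+:1] chan=0 & 0x1 = 0x0; word=0x93660c02
word = 0x93660c02 → big-endian bytes:
  [0]=0x93  [1]=0x66  [2]=0x0c  [3]=0x02

93 66 0c 02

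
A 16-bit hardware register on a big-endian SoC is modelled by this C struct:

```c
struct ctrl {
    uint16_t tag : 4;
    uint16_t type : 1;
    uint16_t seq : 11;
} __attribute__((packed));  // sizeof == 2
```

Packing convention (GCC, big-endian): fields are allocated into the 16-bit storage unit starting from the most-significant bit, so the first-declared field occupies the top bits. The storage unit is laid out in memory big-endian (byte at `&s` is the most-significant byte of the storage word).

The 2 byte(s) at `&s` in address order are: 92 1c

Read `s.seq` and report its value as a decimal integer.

[0]=0x92 [1]=0x1c (big-endian) → word 0x921c
tag [12+:4] = (word>>12) & 0xf = 9
type [11+:1] = (word>>11) & 0x1 = 0
seq [0+:11] = (word>>0) & 0x7ff = 540  ←

540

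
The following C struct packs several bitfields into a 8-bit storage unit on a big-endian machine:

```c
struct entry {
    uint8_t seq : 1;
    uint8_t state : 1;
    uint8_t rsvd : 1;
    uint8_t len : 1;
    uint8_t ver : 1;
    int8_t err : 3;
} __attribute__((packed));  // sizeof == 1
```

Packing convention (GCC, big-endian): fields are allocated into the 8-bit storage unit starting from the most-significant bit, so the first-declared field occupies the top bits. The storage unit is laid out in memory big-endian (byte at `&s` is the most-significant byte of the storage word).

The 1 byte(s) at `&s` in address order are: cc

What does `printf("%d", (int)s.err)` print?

-4

[0]=0xcc (big-endian) → word 0xcc
seq:1 @ bit 7 → (0xcc>>7)&0x1 = 0x1
state:1 @ bit 6 → (0xcc>>6)&0x1 = 0x1
rsvd:1 @ bit 5 → (0xcc>>5)&0x1 = 0x0
len:1 @ bit 4 → (0xcc>>4)&0x1 = 0x0
ver:1 @ bit 3 → (0xcc>>3)&0x1 = 0x1
err:3 @ bit 0 → (0xcc>>0)&0x7 = 0x4  ←
err signed 3b, MSB=1: 4 - 8 = -4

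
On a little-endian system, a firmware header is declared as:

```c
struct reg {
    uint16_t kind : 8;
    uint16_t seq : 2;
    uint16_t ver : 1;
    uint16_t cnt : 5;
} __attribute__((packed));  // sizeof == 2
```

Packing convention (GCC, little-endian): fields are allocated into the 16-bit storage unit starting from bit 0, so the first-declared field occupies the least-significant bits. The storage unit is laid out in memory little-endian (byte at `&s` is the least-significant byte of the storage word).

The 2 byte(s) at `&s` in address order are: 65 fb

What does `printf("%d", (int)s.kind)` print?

101

[0]=0x65 [1]=0xfb (little-endian) → word 0xfb65
kind [0+:8] = (word>>0) & 0xff = 101  ←
seq [8+:2] = (word>>8) & 0x3 = 3
ver [10+:1] = (word>>10) & 0x1 = 0
cnt [11+:5] = (word>>11) & 0x1f = 31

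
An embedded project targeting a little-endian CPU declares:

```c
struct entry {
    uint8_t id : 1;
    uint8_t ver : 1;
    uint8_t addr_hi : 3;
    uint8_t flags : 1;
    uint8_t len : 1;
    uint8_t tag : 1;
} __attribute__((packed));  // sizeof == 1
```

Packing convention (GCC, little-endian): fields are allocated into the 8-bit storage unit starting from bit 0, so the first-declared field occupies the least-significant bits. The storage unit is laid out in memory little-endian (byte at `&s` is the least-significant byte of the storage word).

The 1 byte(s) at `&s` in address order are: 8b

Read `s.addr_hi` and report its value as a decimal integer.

2

[0]=0x8b (little-endian) → word 0x8b
id [0+:1] = (word>>0) & 0x1 = 1
ver [1+:1] = (word>>1) & 0x1 = 1
addr_hi [2+:3] = (word>>2) & 0x7 = 2  ←
flags [5+:1] = (word>>5) & 0x1 = 0
len [6+:1] = (word>>6) & 0x1 = 0
tag [7+:1] = (word>>7) & 0x1 = 1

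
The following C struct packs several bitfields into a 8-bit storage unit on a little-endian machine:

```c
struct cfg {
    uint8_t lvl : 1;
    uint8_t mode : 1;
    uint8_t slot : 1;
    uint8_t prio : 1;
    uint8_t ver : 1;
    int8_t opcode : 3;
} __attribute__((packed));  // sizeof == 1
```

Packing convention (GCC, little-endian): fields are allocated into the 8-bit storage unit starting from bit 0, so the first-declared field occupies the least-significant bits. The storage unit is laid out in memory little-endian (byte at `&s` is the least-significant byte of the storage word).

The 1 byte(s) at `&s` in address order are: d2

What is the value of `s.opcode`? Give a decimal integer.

-2

[0]=0xd2 (little-endian) → word 0xd2
lvl:1 @ bit 0 → (0xd2>>0)&0x1 = 0x0
mode:1 @ bit 1 → (0xd2>>1)&0x1 = 0x1
slot:1 @ bit 2 → (0xd2>>2)&0x1 = 0x0
prio:1 @ bit 3 → (0xd2>>3)&0x1 = 0x0
ver:1 @ bit 4 → (0xd2>>4)&0x1 = 0x1
opcode:3 @ bit 5 → (0xd2>>5)&0x7 = 0x6  ←
opcode signed 3b, MSB=1: 6 - 8 = -2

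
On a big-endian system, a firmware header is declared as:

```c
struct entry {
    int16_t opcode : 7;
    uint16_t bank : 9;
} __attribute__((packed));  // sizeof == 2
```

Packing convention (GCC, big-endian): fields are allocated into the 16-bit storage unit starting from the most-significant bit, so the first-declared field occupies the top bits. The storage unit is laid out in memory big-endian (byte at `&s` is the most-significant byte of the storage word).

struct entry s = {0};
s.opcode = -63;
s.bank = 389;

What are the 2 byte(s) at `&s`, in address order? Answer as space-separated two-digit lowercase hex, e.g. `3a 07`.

83 85

opcode:7 = -63 → 0x41 << 9 → word 0x8200
bank:9 = 389 → 0x185 << 0 → word 0x8385
word = 0x8385 → big-endian bytes:
  [0]=0x83  [1]=0x85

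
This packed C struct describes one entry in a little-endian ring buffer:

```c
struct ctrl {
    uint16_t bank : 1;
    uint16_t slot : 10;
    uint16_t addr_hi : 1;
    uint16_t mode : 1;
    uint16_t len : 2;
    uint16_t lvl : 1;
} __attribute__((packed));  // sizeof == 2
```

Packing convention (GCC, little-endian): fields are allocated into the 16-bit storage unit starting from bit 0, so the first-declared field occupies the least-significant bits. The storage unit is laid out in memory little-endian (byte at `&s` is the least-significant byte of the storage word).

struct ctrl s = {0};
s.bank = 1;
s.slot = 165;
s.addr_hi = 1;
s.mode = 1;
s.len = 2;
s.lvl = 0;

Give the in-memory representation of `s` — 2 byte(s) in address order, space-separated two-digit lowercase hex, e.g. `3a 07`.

bank:1 = 1 → 0x1 << 0 → word 0x0001
slot:10 = 165 → 0xa5 << 1 → word 0x014b
addr_hi:1 = 1 → 0x1 << 11 → word 0x094b
mode:1 = 1 → 0x1 << 12 → word 0x194b
len:2 = 2 → 0x2 << 13 → word 0x594b
lvl:1 = 0 → 0x0 << 15 → word 0x594b
word = 0x594b → little-endian bytes:
  [0]=0x4b  [1]=0x59

4b 59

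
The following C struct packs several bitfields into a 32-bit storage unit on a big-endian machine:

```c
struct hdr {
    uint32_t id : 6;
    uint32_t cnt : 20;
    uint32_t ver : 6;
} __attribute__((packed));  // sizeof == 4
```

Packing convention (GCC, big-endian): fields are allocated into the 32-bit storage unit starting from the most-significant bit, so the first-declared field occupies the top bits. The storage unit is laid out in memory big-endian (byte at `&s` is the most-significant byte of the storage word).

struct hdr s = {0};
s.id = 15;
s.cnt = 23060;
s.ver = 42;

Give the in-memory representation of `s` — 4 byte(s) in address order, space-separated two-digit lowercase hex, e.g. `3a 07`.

3c 16 85 2a

id:6 = 15 → 0xf << 26 → word 0x3c000000
cnt:20 = 23060 → 0x5a14 << 6 → word 0x3c168500
ver:6 = 42 → 0x2a << 0 → word 0x3c16852a
word = 0x3c16852a → big-endian bytes:
  [0]=0x3c  [1]=0x16  [2]=0x85  [3]=0x2a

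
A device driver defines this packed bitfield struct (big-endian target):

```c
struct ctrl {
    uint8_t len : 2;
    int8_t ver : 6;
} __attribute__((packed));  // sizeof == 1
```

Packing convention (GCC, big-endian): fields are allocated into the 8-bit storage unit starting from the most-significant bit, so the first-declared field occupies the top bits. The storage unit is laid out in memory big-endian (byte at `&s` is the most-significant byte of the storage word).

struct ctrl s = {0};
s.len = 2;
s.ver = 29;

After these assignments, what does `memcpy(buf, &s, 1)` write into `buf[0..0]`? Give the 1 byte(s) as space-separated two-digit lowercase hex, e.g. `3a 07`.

9d

[6+:2] len=2 & 0x3 = 0x2; word=0x80
[0+:6] ver=29 & 0x3f = 0x1d; word=0x9d
word = 0x9d → big-endian bytes:
  [0]=0x9d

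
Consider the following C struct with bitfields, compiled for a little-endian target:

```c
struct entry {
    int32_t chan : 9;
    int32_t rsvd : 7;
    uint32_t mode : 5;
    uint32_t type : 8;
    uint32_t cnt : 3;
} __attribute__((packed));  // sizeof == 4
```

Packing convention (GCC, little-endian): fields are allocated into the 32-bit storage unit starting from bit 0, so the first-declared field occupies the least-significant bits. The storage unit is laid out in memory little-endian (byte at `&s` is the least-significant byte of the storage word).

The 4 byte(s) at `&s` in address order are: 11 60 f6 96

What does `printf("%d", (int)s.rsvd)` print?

48

[0]=0x11 [1]=0x60 [2]=0xf6 [3]=0x96 (little-endian) → word 0x96f66011
chan:9 @ bit 0 → (0x96f66011>>0)&0x1ff = 0x11
rsvd:7 @ bit 9 → (0x96f66011>>9)&0x7f = 0x30  ←
mode:5 @ bit 16 → (0x96f66011>>16)&0x1f = 0x16
type:8 @ bit 21 → (0x96f66011>>21)&0xff = 0xb7
cnt:3 @ bit 29 → (0x96f66011>>29)&0x7 = 0x4
rsvd signed 7b, MSB=0: value = 48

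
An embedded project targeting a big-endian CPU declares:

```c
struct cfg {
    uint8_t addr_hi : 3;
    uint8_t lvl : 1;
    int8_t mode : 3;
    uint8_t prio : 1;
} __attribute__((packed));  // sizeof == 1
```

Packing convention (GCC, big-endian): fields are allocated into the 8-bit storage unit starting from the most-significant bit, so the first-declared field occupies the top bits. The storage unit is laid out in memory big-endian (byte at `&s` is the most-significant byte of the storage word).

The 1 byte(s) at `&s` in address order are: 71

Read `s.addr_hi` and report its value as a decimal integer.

[0]=0x71 (big-endian) → word 0x71
addr_hi:3 @ bit 5 → (0x71>>5)&0x7 = 0x3  ←
lvl:1 @ bit 4 → (0x71>>4)&0x1 = 0x1
mode:3 @ bit 1 → (0x71>>1)&0x7 = 0x0
prio:1 @ bit 0 → (0x71>>0)&0x1 = 0x1

3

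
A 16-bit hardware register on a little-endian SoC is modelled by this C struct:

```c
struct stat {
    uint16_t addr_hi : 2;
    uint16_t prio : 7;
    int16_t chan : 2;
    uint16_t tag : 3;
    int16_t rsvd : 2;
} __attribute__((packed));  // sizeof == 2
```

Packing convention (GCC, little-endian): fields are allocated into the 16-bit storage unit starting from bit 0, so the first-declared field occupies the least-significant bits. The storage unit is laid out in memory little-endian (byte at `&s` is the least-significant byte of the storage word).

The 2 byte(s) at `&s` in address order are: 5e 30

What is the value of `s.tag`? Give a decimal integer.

[0]=0x5e [1]=0x30 (little-endian) → word 0x305e
addr_hi:2 @ bit 0 → (0x305e>>0)&0x3 = 0x2
prio:7 @ bit 2 → (0x305e>>2)&0x7f = 0x17
chan:2 @ bit 9 → (0x305e>>9)&0x3 = 0x0
tag:3 @ bit 11 → (0x305e>>11)&0x7 = 0x6  ←
rsvd:2 @ bit 14 → (0x305e>>14)&0x3 = 0x0

6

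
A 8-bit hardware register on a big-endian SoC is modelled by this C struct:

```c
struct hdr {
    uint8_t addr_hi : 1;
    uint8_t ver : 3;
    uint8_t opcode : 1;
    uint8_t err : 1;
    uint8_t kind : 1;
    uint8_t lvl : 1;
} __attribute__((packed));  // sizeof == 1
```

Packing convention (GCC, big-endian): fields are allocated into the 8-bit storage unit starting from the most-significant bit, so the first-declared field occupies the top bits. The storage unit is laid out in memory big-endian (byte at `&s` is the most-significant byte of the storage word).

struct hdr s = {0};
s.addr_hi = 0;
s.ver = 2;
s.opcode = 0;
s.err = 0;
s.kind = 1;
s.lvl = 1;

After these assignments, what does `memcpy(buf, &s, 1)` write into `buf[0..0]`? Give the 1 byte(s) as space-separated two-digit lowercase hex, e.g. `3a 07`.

23

addr_hi (1b) val=0 bits=0x0 at bit 7: 0x00
ver (3b) val=2 bits=0x2 at bit 4: 0x20
opcode (1b) val=0 bits=0x0 at bit 3: 0x20
err (1b) val=0 bits=0x0 at bit 2: 0x20
kind (1b) val=1 bits=0x1 at bit 1: 0x22
lvl (1b) val=1 bits=0x1 at bit 0: 0x23
word = 0x23 → big-endian bytes:
  [0]=0x23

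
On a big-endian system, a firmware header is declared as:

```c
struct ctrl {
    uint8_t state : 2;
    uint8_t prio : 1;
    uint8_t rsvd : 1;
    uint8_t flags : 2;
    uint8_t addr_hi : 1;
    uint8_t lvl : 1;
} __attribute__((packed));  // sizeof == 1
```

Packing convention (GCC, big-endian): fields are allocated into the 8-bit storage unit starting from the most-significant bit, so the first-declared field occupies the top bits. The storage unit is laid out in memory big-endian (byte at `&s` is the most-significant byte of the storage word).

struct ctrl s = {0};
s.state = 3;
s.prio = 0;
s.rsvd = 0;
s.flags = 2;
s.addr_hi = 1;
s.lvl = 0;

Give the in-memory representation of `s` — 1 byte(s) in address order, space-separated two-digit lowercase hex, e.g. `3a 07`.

ca

state (2b) val=3 bits=0x3 at bit 6: 0xc0
prio (1b) val=0 bits=0x0 at bit 5: 0xc0
rsvd (1b) val=0 bits=0x0 at bit 4: 0xc0
flags (2b) val=2 bits=0x2 at bit 2: 0xc8
addr_hi (1b) val=1 bits=0x1 at bit 1: 0xca
lvl (1b) val=0 bits=0x0 at bit 0: 0xca
word = 0xca → big-endian bytes:
  [0]=0xca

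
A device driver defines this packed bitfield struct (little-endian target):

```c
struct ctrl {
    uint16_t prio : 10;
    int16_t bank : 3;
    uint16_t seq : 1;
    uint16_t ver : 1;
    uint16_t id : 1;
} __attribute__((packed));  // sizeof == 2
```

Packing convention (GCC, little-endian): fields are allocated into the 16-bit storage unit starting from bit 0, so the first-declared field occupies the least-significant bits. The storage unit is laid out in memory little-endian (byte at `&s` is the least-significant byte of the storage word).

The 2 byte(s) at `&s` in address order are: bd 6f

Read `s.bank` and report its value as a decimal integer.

[0]=0xbd [1]=0x6f (little-endian) → word 0x6fbd
prio [0+:10] = (word>>0) & 0x3ff = 957
bank [10+:3] = (word>>10) & 0x7 = 3  ←
seq [13+:1] = (word>>13) & 0x1 = 1
ver [14+:1] = (word>>14) & 0x1 = 1
id [15+:1] = (word>>15) & 0x1 = 0
bank signed 3b, MSB=0: value = 3

3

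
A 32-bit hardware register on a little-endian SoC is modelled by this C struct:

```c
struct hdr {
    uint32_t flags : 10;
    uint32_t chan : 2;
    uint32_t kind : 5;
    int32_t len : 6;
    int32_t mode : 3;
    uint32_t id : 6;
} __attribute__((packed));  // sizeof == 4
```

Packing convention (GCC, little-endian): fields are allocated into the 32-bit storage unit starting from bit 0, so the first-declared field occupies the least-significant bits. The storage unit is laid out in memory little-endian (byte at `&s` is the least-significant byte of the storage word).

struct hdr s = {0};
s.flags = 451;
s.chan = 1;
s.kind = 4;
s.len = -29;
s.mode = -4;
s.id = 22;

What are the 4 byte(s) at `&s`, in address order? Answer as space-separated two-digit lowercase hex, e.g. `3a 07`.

c3 45 46 5a

flags (10b) val=451 bits=0x1c3 at bit 0: 0x000001c3
chan (2b) val=1 bits=0x1 at bit 10: 0x000005c3
kind (5b) val=4 bits=0x4 at bit 12: 0x000045c3
len (6b) val=-29 bits=0x23 at bit 17: 0x004645c3
mode (3b) val=-4 bits=0x4 at bit 23: 0x024645c3
id (6b) val=22 bits=0x16 at bit 26: 0x5a4645c3
word = 0x5a4645c3 → little-endian bytes:
  [0]=0xc3  [1]=0x45  [2]=0x46  [3]=0x5a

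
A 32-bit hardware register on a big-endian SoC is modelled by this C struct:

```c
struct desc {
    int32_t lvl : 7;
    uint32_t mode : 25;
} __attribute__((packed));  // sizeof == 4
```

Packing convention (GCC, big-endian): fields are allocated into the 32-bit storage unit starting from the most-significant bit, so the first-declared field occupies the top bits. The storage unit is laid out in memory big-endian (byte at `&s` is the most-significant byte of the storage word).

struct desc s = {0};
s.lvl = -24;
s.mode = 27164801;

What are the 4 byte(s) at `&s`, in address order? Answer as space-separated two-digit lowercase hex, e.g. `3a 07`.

[25+:7] lvl=-24 & 0x7f = 0x68; word=0xd0000000
[0+:25] mode=27164801 & 0x1ffffff = 0x19e8081; word=0xd19e8081
word = 0xd19e8081 → big-endian bytes:
  [0]=0xd1  [1]=0x9e  [2]=0x80  [3]=0x81

d1 9e 80 81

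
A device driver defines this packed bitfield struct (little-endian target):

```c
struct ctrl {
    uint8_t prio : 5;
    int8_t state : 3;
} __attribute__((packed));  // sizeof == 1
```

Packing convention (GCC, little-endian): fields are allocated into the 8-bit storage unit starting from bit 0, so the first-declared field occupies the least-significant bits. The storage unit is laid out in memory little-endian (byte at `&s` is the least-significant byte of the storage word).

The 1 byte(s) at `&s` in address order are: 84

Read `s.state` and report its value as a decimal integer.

[0]=0x84 (little-endian) → word 0x84
prio [0+:5] = (word>>0) & 0x1f = 4
state [5+:3] = (word>>5) & 0x7 = 4  ←
state signed 3b, MSB=1: 4 - 8 = -4

-4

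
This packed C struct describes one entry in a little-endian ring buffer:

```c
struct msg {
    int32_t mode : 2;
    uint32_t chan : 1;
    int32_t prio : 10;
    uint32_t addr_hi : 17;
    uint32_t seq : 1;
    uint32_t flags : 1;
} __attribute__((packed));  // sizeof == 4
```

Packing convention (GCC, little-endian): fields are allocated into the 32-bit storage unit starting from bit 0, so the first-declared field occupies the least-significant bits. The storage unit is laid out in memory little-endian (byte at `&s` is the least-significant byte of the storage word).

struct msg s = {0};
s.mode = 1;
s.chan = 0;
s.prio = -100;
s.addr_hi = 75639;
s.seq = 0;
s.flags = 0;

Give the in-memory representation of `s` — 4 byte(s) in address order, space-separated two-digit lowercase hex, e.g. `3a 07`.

mode:2 = 1 → 0x1 << 0 → word 0x00000001
chan:1 = 0 → 0x0 << 2 → word 0x00000001
prio:10 = -100 → 0x39c << 3 → word 0x00001ce1
addr_hi:17 = 75639 → 0x12777 << 13 → word 0x24eefce1
seq:1 = 0 → 0x0 << 30 → word 0x24eefce1
flags:1 = 0 → 0x0 << 31 → word 0x24eefce1
word = 0x24eefce1 → little-endian bytes:
  [0]=0xe1  [1]=0xfc  [2]=0xee  [3]=0x24

e1 fc ee 24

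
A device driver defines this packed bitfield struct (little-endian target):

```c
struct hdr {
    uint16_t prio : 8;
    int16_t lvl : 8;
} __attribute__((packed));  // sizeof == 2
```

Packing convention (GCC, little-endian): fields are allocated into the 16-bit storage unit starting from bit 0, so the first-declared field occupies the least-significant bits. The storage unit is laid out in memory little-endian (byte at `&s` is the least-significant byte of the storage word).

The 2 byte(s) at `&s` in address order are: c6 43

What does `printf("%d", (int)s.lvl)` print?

[0]=0xc6 [1]=0x43 (little-endian) → word 0x43c6
prio [0+:8] = (word>>0) & 0xff = 198
lvl [8+:8] = (word>>8) & 0xff = 67  ←
lvl signed 8b, MSB=0: value = 67

67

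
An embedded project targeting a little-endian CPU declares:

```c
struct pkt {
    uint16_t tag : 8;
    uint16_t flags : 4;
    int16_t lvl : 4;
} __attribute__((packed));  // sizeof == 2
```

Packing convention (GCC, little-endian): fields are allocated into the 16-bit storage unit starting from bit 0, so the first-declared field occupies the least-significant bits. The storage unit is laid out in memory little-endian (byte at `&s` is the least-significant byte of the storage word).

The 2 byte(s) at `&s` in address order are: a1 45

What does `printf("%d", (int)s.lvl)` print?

[0]=0xa1 [1]=0x45 (little-endian) → word 0x45a1
tag:8 @ bit 0 → (0x45a1>>0)&0xff = 0xa1
flags:4 @ bit 8 → (0x45a1>>8)&0xf = 0x5
lvl:4 @ bit 12 → (0x45a1>>12)&0xf = 0x4  ←
lvl signed 4b, MSB=0: value = 4

4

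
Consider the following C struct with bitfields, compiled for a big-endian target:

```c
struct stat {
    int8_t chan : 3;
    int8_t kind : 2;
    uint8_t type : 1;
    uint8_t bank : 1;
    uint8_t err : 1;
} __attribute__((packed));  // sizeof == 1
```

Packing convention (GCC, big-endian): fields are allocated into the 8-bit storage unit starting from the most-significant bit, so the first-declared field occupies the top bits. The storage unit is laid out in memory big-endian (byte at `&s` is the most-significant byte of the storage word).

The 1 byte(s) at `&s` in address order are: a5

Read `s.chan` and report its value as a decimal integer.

[0]=0xa5 (big-endian) → word 0xa5
chan [5+:3] = (word>>5) & 0x7 = 5  ←
kind [3+:2] = (word>>3) & 0x3 = 0
type [2+:1] = (word>>2) & 0x1 = 1
bank [1+:1] = (word>>1) & 0x1 = 0
err [0+:1] = (word>>0) & 0x1 = 1
chan signed 3b, MSB=1: 5 - 8 = -3

-3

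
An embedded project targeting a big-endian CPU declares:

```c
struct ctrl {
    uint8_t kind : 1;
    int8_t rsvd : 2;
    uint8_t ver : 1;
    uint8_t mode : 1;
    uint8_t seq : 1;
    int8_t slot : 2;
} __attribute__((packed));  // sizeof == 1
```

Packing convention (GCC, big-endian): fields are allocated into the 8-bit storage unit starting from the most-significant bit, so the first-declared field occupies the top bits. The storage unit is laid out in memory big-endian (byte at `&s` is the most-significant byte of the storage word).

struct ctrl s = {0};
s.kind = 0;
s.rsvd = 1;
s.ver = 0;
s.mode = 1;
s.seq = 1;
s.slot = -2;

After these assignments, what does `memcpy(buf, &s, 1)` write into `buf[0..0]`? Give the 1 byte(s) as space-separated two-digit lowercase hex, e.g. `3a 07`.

[7+:1] kind=0 & 0x1 = 0x0; word=0x00
[5+:2] rsvd=1 & 0x3 = 0x1; word=0x20
[4+:1] ver=0 & 0x1 = 0x0; word=0x20
[3+:1] mode=1 & 0x1 = 0x1; word=0x28
[2+:1] seq=1 & 0x1 = 0x1; word=0x2c
[0+:2] slot=-2 & 0x3 = 0x2; word=0x2e
word = 0x2e → big-endian bytes:
  [0]=0x2e

2e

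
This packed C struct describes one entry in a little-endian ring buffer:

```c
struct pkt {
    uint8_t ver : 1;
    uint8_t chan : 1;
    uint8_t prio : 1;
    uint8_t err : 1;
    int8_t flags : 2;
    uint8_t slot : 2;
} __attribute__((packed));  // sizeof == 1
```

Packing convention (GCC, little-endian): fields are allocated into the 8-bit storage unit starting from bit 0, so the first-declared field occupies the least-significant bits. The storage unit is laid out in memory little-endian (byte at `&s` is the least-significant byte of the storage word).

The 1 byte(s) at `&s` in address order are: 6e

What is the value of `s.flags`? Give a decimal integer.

[0]=0x6e (little-endian) → word 0x6e
ver:1 @ bit 0 → (0x6e>>0)&0x1 = 0x0
chan:1 @ bit 1 → (0x6e>>1)&0x1 = 0x1
prio:1 @ bit 2 → (0x6e>>2)&0x1 = 0x1
err:1 @ bit 3 → (0x6e>>3)&0x1 = 0x1
flags:2 @ bit 4 → (0x6e>>4)&0x3 = 0x2  ←
slot:2 @ bit 6 → (0x6e>>6)&0x3 = 0x1
flags signed 2b, MSB=1: 2 - 4 = -2

-2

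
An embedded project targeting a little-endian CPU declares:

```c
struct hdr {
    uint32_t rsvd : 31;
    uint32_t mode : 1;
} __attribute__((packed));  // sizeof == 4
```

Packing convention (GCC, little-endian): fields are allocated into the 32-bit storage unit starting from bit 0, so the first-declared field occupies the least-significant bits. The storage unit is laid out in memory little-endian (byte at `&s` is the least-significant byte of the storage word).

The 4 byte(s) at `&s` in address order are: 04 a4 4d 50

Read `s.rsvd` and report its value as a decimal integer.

[0]=0x04 [1]=0xa4 [2]=0x4d [3]=0x50 (little-endian) → word 0x504da404
rsvd:31 @ bit 0 → (0x504da404>>0)&0x7fffffff = 0x504da404  ←
mode:1 @ bit 31 → (0x504da404>>31)&0x1 = 0x0

1347265540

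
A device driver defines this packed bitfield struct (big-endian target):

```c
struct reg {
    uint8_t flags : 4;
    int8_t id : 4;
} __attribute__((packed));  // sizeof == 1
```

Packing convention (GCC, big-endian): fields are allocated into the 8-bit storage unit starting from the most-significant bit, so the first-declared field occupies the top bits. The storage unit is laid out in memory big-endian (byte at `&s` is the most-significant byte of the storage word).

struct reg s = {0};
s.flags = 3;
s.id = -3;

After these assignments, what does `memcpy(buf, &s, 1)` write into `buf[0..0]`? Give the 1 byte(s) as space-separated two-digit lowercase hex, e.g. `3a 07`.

[4+:4] flags=3 & 0xf = 0x3; word=0x30
[0+:4] id=-3 & 0xf = 0xd; word=0x3d
word = 0x3d → big-endian bytes:
  [0]=0x3d

3d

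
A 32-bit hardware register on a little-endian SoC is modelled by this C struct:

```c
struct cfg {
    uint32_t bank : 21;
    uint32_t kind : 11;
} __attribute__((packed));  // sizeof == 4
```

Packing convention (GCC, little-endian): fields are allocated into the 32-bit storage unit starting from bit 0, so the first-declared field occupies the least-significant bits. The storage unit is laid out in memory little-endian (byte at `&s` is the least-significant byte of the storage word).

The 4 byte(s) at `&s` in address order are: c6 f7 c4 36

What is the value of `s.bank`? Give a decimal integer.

[0]=0xc6 [1]=0xf7 [2]=0xc4 [3]=0x36 (little-endian) → word 0x36c4f7c6
bank:21 @ bit 0 → (0x36c4f7c6>>0)&0x1fffff = 0x4f7c6  ←
kind:11 @ bit 21 → (0x36c4f7c6>>21)&0x7ff = 0x1b6

325574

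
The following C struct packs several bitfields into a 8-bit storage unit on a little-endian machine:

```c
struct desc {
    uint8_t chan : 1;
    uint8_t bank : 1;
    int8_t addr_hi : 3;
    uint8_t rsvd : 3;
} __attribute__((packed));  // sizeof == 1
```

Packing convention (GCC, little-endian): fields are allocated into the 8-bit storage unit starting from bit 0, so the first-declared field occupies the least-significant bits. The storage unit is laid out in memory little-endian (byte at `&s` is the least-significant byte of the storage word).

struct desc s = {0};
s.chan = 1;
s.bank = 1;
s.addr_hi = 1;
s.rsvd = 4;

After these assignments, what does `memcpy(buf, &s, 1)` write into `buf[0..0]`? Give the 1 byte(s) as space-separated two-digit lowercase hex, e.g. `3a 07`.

87

chan (1b) val=1 bits=0x1 at bit 0: 0x01
bank (1b) val=1 bits=0x1 at bit 1: 0x03
addr_hi (3b) val=1 bits=0x1 at bit 2: 0x07
rsvd (3b) val=4 bits=0x4 at bit 5: 0x87
word = 0x87 → little-endian bytes:
  [0]=0x87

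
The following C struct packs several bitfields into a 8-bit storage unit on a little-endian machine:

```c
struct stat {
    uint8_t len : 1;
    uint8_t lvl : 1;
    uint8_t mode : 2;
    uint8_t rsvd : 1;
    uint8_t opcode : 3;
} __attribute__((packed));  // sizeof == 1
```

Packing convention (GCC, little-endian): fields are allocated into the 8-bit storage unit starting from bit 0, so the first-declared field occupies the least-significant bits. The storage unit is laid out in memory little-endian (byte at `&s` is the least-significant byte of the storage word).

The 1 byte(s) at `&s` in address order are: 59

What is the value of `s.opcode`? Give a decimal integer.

2

[0]=0x59 (little-endian) → word 0x59
len:1 @ bit 0 → (0x59>>0)&0x1 = 0x1
lvl:1 @ bit 1 → (0x59>>1)&0x1 = 0x0
mode:2 @ bit 2 → (0x59>>2)&0x3 = 0x2
rsvd:1 @ bit 4 → (0x59>>4)&0x1 = 0x1
opcode:3 @ bit 5 → (0x59>>5)&0x7 = 0x2  ←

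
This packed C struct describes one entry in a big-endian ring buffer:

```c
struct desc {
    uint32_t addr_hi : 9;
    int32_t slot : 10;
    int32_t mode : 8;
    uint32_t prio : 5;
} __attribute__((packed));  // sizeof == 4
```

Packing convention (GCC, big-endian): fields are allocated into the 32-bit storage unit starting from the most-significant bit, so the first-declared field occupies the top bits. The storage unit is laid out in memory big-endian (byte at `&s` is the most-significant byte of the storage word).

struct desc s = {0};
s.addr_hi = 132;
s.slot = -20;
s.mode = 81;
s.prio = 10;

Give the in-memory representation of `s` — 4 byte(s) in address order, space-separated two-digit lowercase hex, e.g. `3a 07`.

42 7d 8a 2a

addr_hi:9 = 132 → 0x84 << 23 → word 0x42000000
slot:10 = -20 → 0x3ec << 13 → word 0x427d8000
mode:8 = 81 → 0x51 << 5 → word 0x427d8a20
prio:5 = 10 → 0xa << 0 → word 0x427d8a2a
word = 0x427d8a2a → big-endian bytes:
  [0]=0x42  [1]=0x7d  [2]=0x8a  [3]=0x2a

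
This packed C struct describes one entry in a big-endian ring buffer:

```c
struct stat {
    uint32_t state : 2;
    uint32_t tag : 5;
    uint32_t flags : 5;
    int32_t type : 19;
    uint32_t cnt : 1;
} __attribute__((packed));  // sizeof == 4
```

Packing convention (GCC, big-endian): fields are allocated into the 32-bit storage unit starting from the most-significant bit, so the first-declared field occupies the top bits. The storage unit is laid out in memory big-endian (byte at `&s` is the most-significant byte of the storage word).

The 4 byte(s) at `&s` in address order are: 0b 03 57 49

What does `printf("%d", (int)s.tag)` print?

5

[0]=0x0b [1]=0x03 [2]=0x57 [3]=0x49 (big-endian) → word 0x0b035749
state [30+:2] = (word>>30) & 0x3 = 0
tag [25+:5] = (word>>25) & 0x1f = 5  ←
flags [20+:5] = (word>>20) & 0x1f = 16
type [1+:19] = (word>>1) & 0x7ffff = 109476
cnt [0+:1] = (word>>0) & 0x1 = 1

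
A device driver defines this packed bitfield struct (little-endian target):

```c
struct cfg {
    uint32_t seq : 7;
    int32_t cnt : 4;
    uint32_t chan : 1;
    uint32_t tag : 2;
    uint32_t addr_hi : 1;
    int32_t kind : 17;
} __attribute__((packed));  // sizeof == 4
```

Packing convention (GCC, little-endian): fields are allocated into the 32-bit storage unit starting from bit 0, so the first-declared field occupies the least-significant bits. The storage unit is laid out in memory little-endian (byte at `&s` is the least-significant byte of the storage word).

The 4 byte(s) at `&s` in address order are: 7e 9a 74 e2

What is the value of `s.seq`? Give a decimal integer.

126

[0]=0x7e [1]=0x9a [2]=0x74 [3]=0xe2 (little-endian) → word 0xe2749a7e
seq [0+:7] = (word>>0) & 0x7f = 126  ←
cnt [7+:4] = (word>>7) & 0xf = 4
chan [11+:1] = (word>>11) & 0x1 = 1
tag [12+:2] = (word>>12) & 0x3 = 1
addr_hi [14+:1] = (word>>14) & 0x1 = 0
kind [15+:17] = (word>>15) & 0x1ffff = 115945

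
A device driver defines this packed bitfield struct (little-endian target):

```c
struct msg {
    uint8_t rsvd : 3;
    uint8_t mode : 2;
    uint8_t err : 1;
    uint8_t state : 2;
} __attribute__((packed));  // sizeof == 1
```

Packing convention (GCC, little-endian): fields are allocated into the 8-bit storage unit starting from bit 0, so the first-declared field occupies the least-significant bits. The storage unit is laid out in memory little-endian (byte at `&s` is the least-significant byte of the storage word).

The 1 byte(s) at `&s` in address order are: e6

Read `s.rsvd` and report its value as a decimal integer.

[0]=0xe6 (little-endian) → word 0xe6
rsvd:3 @ bit 0 → (0xe6>>0)&0x7 = 0x6  ←
mode:2 @ bit 3 → (0xe6>>3)&0x3 = 0x0
err:1 @ bit 5 → (0xe6>>5)&0x1 = 0x1
state:2 @ bit 6 → (0xe6>>6)&0x3 = 0x3

6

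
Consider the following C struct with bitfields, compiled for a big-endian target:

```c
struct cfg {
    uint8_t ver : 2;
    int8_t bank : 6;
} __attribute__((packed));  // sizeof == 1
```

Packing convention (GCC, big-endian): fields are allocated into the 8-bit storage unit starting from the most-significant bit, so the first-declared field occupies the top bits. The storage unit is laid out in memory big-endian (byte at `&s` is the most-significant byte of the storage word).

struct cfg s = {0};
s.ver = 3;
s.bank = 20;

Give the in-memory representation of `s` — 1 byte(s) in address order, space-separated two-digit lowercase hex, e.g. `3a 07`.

ver (2b) val=3 bits=0x3 at bit 6: 0xc0
bank (6b) val=20 bits=0x14 at bit 0: 0xd4
word = 0xd4 → big-endian bytes:
  [0]=0xd4

d4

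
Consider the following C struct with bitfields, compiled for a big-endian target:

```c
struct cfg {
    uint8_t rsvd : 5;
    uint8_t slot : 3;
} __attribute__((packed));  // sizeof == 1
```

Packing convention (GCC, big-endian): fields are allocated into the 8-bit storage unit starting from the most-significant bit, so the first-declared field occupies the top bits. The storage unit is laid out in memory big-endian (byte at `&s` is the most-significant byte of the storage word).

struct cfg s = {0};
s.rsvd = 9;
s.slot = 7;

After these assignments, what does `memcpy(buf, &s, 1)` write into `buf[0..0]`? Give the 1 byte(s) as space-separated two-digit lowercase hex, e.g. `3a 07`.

[3+:5] rsvd=9 & 0x1f = 0x9; word=0x48
[0+:3] slot=7 & 0x7 = 0x7; word=0x4f
word = 0x4f → big-endian bytes:
  [0]=0x4f

4f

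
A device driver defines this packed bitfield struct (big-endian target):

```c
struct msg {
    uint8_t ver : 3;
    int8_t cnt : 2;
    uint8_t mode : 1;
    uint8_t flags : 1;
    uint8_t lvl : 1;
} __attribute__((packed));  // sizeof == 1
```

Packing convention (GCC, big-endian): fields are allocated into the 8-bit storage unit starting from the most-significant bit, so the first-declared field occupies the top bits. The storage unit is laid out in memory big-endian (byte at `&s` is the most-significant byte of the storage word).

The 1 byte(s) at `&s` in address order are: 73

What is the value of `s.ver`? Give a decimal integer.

3

[0]=0x73 (big-endian) → word 0x73
ver:3 @ bit 5 → (0x73>>5)&0x7 = 0x3  ←
cnt:2 @ bit 3 → (0x73>>3)&0x3 = 0x2
mode:1 @ bit 2 → (0x73>>2)&0x1 = 0x0
flags:1 @ bit 1 → (0x73>>1)&0x1 = 0x1
lvl:1 @ bit 0 → (0x73>>0)&0x1 = 0x1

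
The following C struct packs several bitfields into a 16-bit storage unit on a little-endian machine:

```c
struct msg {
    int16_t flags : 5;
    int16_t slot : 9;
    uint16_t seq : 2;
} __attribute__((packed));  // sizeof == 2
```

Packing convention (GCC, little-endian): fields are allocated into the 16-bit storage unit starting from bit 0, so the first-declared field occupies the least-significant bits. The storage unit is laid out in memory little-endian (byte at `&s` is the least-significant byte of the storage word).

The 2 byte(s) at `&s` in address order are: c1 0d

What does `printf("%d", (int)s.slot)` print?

110

[0]=0xc1 [1]=0x0d (little-endian) → word 0x0dc1
flags [0+:5] = (word>>0) & 0x1f = 1
slot [5+:9] = (word>>5) & 0x1ff = 110  ←
seq [14+:2] = (word>>14) & 0x3 = 0
slot signed 9b, MSB=0: value = 110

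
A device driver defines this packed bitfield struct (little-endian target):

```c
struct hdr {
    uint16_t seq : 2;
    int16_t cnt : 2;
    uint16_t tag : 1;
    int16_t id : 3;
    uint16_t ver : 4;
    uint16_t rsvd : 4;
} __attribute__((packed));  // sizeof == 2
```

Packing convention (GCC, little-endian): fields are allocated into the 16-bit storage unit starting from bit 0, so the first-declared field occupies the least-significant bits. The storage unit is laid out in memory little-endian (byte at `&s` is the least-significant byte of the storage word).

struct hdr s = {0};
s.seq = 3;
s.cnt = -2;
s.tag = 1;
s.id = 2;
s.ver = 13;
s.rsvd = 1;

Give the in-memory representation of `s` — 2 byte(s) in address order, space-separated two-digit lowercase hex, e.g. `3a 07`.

5b 1d

seq:2 = 3 → 0x3 << 0 → word 0x0003
cnt:2 = -2 → 0x2 << 2 → word 0x000b
tag:1 = 1 → 0x1 << 4 → word 0x001b
id:3 = 2 → 0x2 << 5 → word 0x005b
ver:4 = 13 → 0xd << 8 → word 0x0d5b
rsvd:4 = 1 → 0x1 << 12 → word 0x1d5b
word = 0x1d5b → little-endian bytes:
  [0]=0x5b  [1]=0x1d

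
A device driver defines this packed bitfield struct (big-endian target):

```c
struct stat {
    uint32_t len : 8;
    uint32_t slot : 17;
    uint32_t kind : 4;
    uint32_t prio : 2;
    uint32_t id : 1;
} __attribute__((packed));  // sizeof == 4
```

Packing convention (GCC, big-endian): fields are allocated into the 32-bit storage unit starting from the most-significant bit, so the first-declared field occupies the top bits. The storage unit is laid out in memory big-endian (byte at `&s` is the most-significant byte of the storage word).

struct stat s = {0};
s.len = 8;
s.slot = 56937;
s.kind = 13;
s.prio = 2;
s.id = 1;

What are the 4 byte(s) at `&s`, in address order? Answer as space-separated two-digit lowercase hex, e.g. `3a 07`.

len (8b) val=8 bits=0x8 at bit 24: 0x08000000
slot (17b) val=56937 bits=0xde69 at bit 7: 0x086f3480
kind (4b) val=13 bits=0xd at bit 3: 0x086f34e8
prio (2b) val=2 bits=0x2 at bit 1: 0x086f34ec
id (1b) val=1 bits=0x1 at bit 0: 0x086f34ed
word = 0x086f34ed → big-endian bytes:
  [0]=0x08  [1]=0x6f  [2]=0x34  [3]=0xed

08 6f 34 ed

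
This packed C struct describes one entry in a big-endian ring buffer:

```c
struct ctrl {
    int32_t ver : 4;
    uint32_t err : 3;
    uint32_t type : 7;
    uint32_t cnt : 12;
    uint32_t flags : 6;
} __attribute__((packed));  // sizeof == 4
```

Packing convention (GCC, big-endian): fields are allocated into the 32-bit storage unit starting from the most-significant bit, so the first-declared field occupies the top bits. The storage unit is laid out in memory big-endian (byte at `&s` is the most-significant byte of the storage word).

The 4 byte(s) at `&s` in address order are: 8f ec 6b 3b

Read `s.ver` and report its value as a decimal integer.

-8

[0]=0x8f [1]=0xec [2]=0x6b [3]=0x3b (big-endian) → word 0x8fec6b3b
ver [28+:4] = (word>>28) & 0xf = 8  ←
err [25+:3] = (word>>25) & 0x7 = 7
type [18+:7] = (word>>18) & 0x7f = 123
cnt [6+:12] = (word>>6) & 0xfff = 428
flags [0+:6] = (word>>0) & 0x3f = 59
ver signed 4b, MSB=1: 8 - 16 = -8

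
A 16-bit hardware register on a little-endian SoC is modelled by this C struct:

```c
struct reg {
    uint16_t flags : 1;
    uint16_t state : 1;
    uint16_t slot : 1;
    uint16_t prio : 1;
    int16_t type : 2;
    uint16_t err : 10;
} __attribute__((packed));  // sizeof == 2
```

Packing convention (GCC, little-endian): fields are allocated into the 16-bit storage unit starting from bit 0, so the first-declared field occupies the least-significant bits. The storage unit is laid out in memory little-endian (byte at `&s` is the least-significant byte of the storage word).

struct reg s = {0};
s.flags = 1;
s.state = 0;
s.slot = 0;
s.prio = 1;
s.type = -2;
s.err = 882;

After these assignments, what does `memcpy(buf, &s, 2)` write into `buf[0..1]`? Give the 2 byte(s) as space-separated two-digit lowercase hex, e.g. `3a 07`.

a9 dc

[0+:1] flags=1 & 0x1 = 0x1; word=0x0001
[1+:1] state=0 & 0x1 = 0x0; word=0x0001
[2+:1] slot=0 & 0x1 = 0x0; word=0x0001
[3+:1] prio=1 & 0x1 = 0x1; word=0x0009
[4+:2] type=-2 & 0x3 = 0x2; word=0x0029
[6+:10] err=882 & 0x3ff = 0x372; word=0xdca9
word = 0xdca9 → little-endian bytes:
  [0]=0xa9  [1]=0xdc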